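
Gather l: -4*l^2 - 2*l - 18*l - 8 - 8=-4*l^2 - 20*l - 16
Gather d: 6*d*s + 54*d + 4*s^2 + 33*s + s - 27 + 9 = d*(6*s + 54) + 4*s^2 + 34*s - 18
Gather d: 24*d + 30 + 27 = 24*d + 57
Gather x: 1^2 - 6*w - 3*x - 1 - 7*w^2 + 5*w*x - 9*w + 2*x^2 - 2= -7*w^2 - 15*w + 2*x^2 + x*(5*w - 3) - 2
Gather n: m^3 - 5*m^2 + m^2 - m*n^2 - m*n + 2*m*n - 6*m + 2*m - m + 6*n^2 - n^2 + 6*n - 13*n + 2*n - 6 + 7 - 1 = m^3 - 4*m^2 - 5*m + n^2*(5 - m) + n*(m - 5)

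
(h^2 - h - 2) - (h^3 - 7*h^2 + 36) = -h^3 + 8*h^2 - h - 38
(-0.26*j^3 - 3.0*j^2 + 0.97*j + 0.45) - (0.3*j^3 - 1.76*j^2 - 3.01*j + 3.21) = -0.56*j^3 - 1.24*j^2 + 3.98*j - 2.76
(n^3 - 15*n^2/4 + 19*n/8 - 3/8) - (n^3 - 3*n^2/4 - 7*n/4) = -3*n^2 + 33*n/8 - 3/8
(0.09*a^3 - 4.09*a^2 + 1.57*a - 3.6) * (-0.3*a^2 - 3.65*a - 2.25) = -0.027*a^5 + 0.8985*a^4 + 14.255*a^3 + 4.552*a^2 + 9.6075*a + 8.1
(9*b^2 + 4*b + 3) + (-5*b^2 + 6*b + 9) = 4*b^2 + 10*b + 12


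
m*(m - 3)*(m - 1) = m^3 - 4*m^2 + 3*m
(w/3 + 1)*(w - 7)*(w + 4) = w^3/3 - 37*w/3 - 28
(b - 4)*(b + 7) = b^2 + 3*b - 28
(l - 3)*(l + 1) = l^2 - 2*l - 3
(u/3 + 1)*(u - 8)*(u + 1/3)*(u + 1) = u^4/3 - 11*u^3/9 - 91*u^2/9 - 101*u/9 - 8/3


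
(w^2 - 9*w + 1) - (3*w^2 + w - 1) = -2*w^2 - 10*w + 2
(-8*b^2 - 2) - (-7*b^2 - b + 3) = -b^2 + b - 5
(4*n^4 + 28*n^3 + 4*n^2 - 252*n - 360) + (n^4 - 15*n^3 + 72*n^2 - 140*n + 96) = 5*n^4 + 13*n^3 + 76*n^2 - 392*n - 264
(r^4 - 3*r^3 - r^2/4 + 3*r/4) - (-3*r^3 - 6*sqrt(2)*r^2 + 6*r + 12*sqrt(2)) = r^4 - r^2/4 + 6*sqrt(2)*r^2 - 21*r/4 - 12*sqrt(2)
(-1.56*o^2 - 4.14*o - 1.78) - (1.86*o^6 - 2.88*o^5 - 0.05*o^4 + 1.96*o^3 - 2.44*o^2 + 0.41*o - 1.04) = -1.86*o^6 + 2.88*o^5 + 0.05*o^4 - 1.96*o^3 + 0.88*o^2 - 4.55*o - 0.74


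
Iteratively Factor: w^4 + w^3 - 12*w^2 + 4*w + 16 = (w - 2)*(w^3 + 3*w^2 - 6*w - 8) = (w - 2)*(w + 1)*(w^2 + 2*w - 8) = (w - 2)^2*(w + 1)*(w + 4)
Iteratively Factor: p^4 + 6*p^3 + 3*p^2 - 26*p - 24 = (p - 2)*(p^3 + 8*p^2 + 19*p + 12) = (p - 2)*(p + 4)*(p^2 + 4*p + 3) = (p - 2)*(p + 1)*(p + 4)*(p + 3)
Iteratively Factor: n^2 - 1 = (n - 1)*(n + 1)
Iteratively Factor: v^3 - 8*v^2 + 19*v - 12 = (v - 3)*(v^2 - 5*v + 4) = (v - 3)*(v - 1)*(v - 4)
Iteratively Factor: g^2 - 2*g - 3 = (g - 3)*(g + 1)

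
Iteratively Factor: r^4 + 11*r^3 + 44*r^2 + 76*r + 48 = (r + 2)*(r^3 + 9*r^2 + 26*r + 24) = (r + 2)*(r + 4)*(r^2 + 5*r + 6) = (r + 2)*(r + 3)*(r + 4)*(r + 2)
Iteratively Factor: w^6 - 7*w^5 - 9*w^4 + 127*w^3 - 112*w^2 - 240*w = (w - 3)*(w^5 - 4*w^4 - 21*w^3 + 64*w^2 + 80*w) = w*(w - 3)*(w^4 - 4*w^3 - 21*w^2 + 64*w + 80) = w*(w - 3)*(w + 4)*(w^3 - 8*w^2 + 11*w + 20) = w*(w - 4)*(w - 3)*(w + 4)*(w^2 - 4*w - 5) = w*(w - 5)*(w - 4)*(w - 3)*(w + 4)*(w + 1)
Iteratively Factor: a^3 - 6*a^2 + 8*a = (a - 4)*(a^2 - 2*a) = (a - 4)*(a - 2)*(a)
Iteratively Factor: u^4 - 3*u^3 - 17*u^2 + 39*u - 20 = (u + 4)*(u^3 - 7*u^2 + 11*u - 5) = (u - 1)*(u + 4)*(u^2 - 6*u + 5) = (u - 5)*(u - 1)*(u + 4)*(u - 1)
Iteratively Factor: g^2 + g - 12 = (g + 4)*(g - 3)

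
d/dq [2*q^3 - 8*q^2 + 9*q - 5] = 6*q^2 - 16*q + 9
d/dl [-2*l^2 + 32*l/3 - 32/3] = 32/3 - 4*l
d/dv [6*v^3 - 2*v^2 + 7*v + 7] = 18*v^2 - 4*v + 7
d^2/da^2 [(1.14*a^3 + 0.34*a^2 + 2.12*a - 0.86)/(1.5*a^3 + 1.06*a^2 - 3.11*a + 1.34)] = (-2.09520000000001*a^6 + 60.5286*a^5 - 20.9754*a^4 + 14.153228*a^3 - 64.263408*a^2 + 21.596472*a + 4.69786000000001)/(3.375*a^9 + 7.155*a^8 - 15.9363*a^7 - 19.433384*a^6 + 45.824862*a^5 - 2.23245000000001*a^4 - 48.504695*a^3 + 44.59185*a^2 - 16.752948*a + 2.406104)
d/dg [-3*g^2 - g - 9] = -6*g - 1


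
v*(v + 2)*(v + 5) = v^3 + 7*v^2 + 10*v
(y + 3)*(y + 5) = y^2 + 8*y + 15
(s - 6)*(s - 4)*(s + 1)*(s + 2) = s^4 - 7*s^3 - 4*s^2 + 52*s + 48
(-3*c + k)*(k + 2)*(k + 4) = -3*c*k^2 - 18*c*k - 24*c + k^3 + 6*k^2 + 8*k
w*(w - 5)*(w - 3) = w^3 - 8*w^2 + 15*w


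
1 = 1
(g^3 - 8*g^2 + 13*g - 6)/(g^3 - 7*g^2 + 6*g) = (g - 1)/g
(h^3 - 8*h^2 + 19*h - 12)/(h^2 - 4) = (h^3 - 8*h^2 + 19*h - 12)/(h^2 - 4)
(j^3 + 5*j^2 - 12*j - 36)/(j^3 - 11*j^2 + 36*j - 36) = (j^2 + 8*j + 12)/(j^2 - 8*j + 12)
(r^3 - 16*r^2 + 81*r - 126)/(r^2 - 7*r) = r - 9 + 18/r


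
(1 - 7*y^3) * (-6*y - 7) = 42*y^4 + 49*y^3 - 6*y - 7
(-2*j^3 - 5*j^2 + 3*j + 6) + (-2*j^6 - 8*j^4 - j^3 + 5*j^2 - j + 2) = -2*j^6 - 8*j^4 - 3*j^3 + 2*j + 8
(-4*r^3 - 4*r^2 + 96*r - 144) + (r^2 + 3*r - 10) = -4*r^3 - 3*r^2 + 99*r - 154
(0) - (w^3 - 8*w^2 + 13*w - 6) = -w^3 + 8*w^2 - 13*w + 6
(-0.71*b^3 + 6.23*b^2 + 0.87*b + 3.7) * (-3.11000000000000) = 2.2081*b^3 - 19.3753*b^2 - 2.7057*b - 11.507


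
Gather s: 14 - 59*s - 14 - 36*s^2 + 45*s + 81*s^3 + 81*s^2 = 81*s^3 + 45*s^2 - 14*s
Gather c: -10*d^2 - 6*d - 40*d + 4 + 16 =-10*d^2 - 46*d + 20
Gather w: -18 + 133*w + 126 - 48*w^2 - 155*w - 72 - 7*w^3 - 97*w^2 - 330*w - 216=-7*w^3 - 145*w^2 - 352*w - 180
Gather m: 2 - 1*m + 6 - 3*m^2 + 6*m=-3*m^2 + 5*m + 8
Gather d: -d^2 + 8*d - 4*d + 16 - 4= -d^2 + 4*d + 12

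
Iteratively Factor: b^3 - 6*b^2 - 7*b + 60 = (b + 3)*(b^2 - 9*b + 20) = (b - 4)*(b + 3)*(b - 5)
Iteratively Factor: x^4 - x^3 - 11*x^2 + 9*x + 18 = (x + 3)*(x^3 - 4*x^2 + x + 6) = (x - 2)*(x + 3)*(x^2 - 2*x - 3) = (x - 2)*(x + 1)*(x + 3)*(x - 3)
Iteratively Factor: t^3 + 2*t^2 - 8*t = (t - 2)*(t^2 + 4*t) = t*(t - 2)*(t + 4)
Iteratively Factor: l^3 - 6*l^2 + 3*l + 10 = (l - 5)*(l^2 - l - 2) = (l - 5)*(l + 1)*(l - 2)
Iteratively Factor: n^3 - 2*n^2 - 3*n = (n + 1)*(n^2 - 3*n) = n*(n + 1)*(n - 3)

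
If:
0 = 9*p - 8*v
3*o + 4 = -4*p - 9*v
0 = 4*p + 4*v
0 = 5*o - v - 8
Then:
No Solution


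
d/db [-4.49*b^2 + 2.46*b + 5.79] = 2.46 - 8.98*b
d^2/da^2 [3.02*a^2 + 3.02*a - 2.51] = 6.04000000000000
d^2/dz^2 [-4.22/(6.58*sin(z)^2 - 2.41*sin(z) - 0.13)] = (-730.843232*sin(z)^4 + 200.759748*sin(z)^3 + 1057.315514*sin(z)^2 - 400.19737*sin(z) + 56.23994)/(-6.58*sin(z)^2 + 2.41*sin(z) + 0.13)^3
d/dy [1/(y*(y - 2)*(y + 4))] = (-y*(y - 2) - y*(y + 4) - (y - 2)*(y + 4))/(y^2*(y - 2)^2*(y + 4)^2)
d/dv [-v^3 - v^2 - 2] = v*(-3*v - 2)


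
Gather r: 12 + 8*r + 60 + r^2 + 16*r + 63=r^2 + 24*r + 135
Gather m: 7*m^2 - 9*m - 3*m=7*m^2 - 12*m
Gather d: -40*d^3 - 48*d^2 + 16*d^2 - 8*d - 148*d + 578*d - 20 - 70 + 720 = -40*d^3 - 32*d^2 + 422*d + 630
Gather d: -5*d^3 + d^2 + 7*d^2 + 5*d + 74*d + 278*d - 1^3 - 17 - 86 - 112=-5*d^3 + 8*d^2 + 357*d - 216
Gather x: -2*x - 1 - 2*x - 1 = -4*x - 2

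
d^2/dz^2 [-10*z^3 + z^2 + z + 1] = 2 - 60*z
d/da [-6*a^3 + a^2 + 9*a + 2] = -18*a^2 + 2*a + 9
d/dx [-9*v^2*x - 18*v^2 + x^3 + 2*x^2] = -9*v^2 + 3*x^2 + 4*x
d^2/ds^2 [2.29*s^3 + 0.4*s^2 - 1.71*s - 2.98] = 13.74*s + 0.8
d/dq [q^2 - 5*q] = 2*q - 5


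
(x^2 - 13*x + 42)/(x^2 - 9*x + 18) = (x - 7)/(x - 3)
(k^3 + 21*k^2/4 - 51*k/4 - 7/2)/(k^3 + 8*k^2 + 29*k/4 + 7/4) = (4*k^2 - 7*k - 2)/(4*k^2 + 4*k + 1)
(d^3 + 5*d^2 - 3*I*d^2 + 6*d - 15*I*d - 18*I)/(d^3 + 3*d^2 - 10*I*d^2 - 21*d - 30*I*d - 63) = (d + 2)/(d - 7*I)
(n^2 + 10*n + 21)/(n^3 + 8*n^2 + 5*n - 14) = (n + 3)/(n^2 + n - 2)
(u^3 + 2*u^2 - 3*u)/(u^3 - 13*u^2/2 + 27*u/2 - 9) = 2*u*(u^2 + 2*u - 3)/(2*u^3 - 13*u^2 + 27*u - 18)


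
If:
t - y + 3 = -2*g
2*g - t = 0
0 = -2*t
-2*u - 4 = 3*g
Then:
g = 0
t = 0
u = -2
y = 3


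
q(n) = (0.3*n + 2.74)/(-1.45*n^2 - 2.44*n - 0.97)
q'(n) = (0.3*n + 2.74)*(2.9*n + 2.44)/(-1.45*n^2 - 2.44*n - 0.97)^2 + 0.3/(-1.45*n^2 - 2.44*n - 0.97)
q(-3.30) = -0.20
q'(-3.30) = -0.20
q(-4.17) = -0.09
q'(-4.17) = -0.07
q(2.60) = -0.21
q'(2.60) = 0.10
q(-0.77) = 51.11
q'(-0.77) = 221.59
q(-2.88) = -0.31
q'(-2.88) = -0.36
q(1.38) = -0.44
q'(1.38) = 0.36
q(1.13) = -0.55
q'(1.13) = 0.51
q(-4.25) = -0.09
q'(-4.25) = -0.07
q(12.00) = -0.03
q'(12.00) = 0.00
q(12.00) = -0.03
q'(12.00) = 0.00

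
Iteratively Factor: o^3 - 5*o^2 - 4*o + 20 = (o + 2)*(o^2 - 7*o + 10) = (o - 2)*(o + 2)*(o - 5)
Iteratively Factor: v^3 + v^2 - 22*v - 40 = (v - 5)*(v^2 + 6*v + 8) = (v - 5)*(v + 2)*(v + 4)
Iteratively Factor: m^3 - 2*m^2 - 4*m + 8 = (m - 2)*(m^2 - 4) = (m - 2)*(m + 2)*(m - 2)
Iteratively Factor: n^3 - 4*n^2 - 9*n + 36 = (n - 4)*(n^2 - 9) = (n - 4)*(n - 3)*(n + 3)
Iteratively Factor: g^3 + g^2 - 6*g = (g)*(g^2 + g - 6) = g*(g + 3)*(g - 2)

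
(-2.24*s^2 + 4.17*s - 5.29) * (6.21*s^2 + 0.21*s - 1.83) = -13.9104*s^4 + 25.4253*s^3 - 27.876*s^2 - 8.742*s + 9.6807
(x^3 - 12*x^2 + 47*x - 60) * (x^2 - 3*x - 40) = x^5 - 15*x^4 + 43*x^3 + 279*x^2 - 1700*x + 2400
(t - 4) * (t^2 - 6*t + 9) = t^3 - 10*t^2 + 33*t - 36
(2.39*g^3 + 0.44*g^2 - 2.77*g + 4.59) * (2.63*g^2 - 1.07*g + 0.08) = 6.2857*g^5 - 1.4001*g^4 - 7.5647*g^3 + 15.0708*g^2 - 5.1329*g + 0.3672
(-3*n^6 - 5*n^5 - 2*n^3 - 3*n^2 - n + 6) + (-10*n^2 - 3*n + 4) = -3*n^6 - 5*n^5 - 2*n^3 - 13*n^2 - 4*n + 10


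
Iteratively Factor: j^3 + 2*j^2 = (j)*(j^2 + 2*j) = j^2*(j + 2)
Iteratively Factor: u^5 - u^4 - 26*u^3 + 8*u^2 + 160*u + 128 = (u + 4)*(u^4 - 5*u^3 - 6*u^2 + 32*u + 32) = (u - 4)*(u + 4)*(u^3 - u^2 - 10*u - 8) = (u - 4)*(u + 1)*(u + 4)*(u^2 - 2*u - 8) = (u - 4)*(u + 1)*(u + 2)*(u + 4)*(u - 4)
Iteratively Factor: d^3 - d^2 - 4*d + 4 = (d - 2)*(d^2 + d - 2) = (d - 2)*(d + 2)*(d - 1)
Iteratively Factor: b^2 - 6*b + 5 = (b - 1)*(b - 5)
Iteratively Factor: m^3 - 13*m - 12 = (m - 4)*(m^2 + 4*m + 3) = (m - 4)*(m + 1)*(m + 3)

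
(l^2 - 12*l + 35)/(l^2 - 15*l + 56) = (l - 5)/(l - 8)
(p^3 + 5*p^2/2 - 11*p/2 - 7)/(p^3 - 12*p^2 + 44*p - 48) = (2*p^2 + 9*p + 7)/(2*(p^2 - 10*p + 24))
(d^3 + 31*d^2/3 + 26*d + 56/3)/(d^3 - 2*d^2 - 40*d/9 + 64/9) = 3*(3*d^2 + 25*d + 28)/(9*d^2 - 36*d + 32)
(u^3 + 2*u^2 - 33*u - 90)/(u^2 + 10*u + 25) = (u^2 - 3*u - 18)/(u + 5)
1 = 1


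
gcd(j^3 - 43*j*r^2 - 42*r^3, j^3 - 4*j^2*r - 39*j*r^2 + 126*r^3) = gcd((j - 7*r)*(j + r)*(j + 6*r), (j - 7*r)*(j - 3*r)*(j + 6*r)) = -j^2 + j*r + 42*r^2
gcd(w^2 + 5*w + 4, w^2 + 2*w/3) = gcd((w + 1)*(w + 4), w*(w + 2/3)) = 1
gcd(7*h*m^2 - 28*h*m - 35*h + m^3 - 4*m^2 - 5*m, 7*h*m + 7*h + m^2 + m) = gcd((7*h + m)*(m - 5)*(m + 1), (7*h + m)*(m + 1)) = 7*h*m + 7*h + m^2 + m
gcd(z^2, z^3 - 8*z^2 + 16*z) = z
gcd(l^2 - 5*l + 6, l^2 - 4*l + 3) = l - 3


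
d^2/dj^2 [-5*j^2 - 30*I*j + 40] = -10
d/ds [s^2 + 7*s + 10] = 2*s + 7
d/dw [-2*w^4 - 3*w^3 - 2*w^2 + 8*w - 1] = -8*w^3 - 9*w^2 - 4*w + 8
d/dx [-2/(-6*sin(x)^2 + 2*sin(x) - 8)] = (1 - 6*sin(x))*cos(x)/(3*sin(x)^2 - sin(x) + 4)^2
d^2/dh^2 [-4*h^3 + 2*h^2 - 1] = 4 - 24*h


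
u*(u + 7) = u^2 + 7*u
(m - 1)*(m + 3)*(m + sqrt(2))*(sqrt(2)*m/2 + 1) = sqrt(2)*m^4/2 + sqrt(2)*m^3 + 2*m^3 - sqrt(2)*m^2/2 + 4*m^2 - 6*m + 2*sqrt(2)*m - 3*sqrt(2)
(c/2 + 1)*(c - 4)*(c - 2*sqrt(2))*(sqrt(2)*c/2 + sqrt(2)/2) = sqrt(2)*c^4/4 - c^3 - sqrt(2)*c^3/4 - 5*sqrt(2)*c^2/2 + c^2 - 2*sqrt(2)*c + 10*c + 8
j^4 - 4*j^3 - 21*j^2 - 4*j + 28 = (j - 7)*(j - 1)*(j + 2)^2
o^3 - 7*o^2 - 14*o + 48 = (o - 8)*(o - 2)*(o + 3)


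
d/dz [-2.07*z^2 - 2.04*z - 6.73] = -4.14*z - 2.04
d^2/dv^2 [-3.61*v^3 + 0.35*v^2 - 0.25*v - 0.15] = 0.7 - 21.66*v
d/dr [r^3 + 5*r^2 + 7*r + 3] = 3*r^2 + 10*r + 7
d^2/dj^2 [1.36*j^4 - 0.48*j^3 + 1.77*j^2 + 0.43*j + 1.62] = 16.32*j^2 - 2.88*j + 3.54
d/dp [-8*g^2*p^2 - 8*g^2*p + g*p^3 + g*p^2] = g*(-16*g*p - 8*g + 3*p^2 + 2*p)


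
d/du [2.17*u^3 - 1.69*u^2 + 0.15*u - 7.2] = 6.51*u^2 - 3.38*u + 0.15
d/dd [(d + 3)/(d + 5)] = 2/(d + 5)^2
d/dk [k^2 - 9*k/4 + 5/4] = 2*k - 9/4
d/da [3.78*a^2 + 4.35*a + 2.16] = 7.56*a + 4.35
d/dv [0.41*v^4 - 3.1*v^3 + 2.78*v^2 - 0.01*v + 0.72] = 1.64*v^3 - 9.3*v^2 + 5.56*v - 0.01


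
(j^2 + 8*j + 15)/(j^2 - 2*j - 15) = (j + 5)/(j - 5)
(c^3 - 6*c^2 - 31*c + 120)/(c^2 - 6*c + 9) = (c^2 - 3*c - 40)/(c - 3)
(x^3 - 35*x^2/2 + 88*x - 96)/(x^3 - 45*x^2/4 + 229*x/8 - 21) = 4*(x - 8)/(4*x - 7)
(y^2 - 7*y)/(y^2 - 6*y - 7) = y/(y + 1)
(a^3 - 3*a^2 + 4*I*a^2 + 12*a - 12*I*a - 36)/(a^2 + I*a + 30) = (a^2 - a*(3 + 2*I) + 6*I)/(a - 5*I)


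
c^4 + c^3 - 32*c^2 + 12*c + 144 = (c - 4)*(c - 3)*(c + 2)*(c + 6)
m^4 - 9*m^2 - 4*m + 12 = (m - 3)*(m - 1)*(m + 2)^2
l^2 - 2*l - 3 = (l - 3)*(l + 1)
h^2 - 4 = (h - 2)*(h + 2)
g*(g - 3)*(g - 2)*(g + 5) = g^4 - 19*g^2 + 30*g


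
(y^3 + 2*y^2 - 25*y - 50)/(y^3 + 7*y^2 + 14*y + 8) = (y^2 - 25)/(y^2 + 5*y + 4)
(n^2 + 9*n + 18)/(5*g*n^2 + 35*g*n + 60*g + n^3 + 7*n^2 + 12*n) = (n + 6)/(5*g*n + 20*g + n^2 + 4*n)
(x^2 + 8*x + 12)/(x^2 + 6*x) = (x + 2)/x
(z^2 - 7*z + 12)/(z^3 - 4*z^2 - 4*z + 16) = (z - 3)/(z^2 - 4)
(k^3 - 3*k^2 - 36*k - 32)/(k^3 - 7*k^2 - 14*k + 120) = (k^2 - 7*k - 8)/(k^2 - 11*k + 30)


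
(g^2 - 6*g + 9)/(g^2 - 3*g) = (g - 3)/g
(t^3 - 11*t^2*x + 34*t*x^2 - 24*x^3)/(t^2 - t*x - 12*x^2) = (t^2 - 7*t*x + 6*x^2)/(t + 3*x)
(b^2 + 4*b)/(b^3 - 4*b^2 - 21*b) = (b + 4)/(b^2 - 4*b - 21)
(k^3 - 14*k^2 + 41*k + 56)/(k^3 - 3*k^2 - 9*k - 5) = (k^2 - 15*k + 56)/(k^2 - 4*k - 5)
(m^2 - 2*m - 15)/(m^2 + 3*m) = (m - 5)/m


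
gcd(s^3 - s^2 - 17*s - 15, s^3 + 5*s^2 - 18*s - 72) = s + 3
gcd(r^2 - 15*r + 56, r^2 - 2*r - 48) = r - 8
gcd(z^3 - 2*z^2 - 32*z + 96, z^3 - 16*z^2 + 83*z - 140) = z - 4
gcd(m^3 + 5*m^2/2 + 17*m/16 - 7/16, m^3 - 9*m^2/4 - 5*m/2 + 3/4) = m^2 + 3*m/4 - 1/4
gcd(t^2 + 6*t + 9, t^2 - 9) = t + 3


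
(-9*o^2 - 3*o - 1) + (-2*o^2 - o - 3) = -11*o^2 - 4*o - 4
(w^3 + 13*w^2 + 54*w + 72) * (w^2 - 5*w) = w^5 + 8*w^4 - 11*w^3 - 198*w^2 - 360*w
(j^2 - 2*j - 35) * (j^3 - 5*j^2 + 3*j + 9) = j^5 - 7*j^4 - 22*j^3 + 178*j^2 - 123*j - 315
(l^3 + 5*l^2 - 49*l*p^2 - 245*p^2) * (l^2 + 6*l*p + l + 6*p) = l^5 + 6*l^4*p + 6*l^4 - 49*l^3*p^2 + 36*l^3*p + 5*l^3 - 294*l^2*p^3 - 294*l^2*p^2 + 30*l^2*p - 1764*l*p^3 - 245*l*p^2 - 1470*p^3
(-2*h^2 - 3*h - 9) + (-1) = -2*h^2 - 3*h - 10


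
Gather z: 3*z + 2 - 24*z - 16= -21*z - 14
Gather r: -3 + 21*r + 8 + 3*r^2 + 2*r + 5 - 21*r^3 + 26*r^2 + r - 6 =-21*r^3 + 29*r^2 + 24*r + 4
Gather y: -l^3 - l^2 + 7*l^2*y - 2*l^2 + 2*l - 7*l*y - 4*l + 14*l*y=-l^3 - 3*l^2 - 2*l + y*(7*l^2 + 7*l)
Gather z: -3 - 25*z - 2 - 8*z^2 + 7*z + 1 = -8*z^2 - 18*z - 4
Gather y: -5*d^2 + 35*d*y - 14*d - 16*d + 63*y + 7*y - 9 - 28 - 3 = -5*d^2 - 30*d + y*(35*d + 70) - 40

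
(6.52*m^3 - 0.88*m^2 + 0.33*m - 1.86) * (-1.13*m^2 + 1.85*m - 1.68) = -7.3676*m^5 + 13.0564*m^4 - 12.9545*m^3 + 4.1907*m^2 - 3.9954*m + 3.1248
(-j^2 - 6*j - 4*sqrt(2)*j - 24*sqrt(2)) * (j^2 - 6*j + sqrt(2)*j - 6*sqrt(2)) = -j^4 - 5*sqrt(2)*j^3 + 28*j^2 + 180*sqrt(2)*j + 288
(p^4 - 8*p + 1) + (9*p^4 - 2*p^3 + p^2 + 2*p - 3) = 10*p^4 - 2*p^3 + p^2 - 6*p - 2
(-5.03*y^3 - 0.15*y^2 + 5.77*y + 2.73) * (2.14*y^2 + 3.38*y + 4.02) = -10.7642*y^5 - 17.3224*y^4 - 8.3798*y^3 + 24.7418*y^2 + 32.4228*y + 10.9746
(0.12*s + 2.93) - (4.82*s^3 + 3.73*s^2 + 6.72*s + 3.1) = -4.82*s^3 - 3.73*s^2 - 6.6*s - 0.17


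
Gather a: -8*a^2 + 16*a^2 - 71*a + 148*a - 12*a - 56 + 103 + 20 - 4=8*a^2 + 65*a + 63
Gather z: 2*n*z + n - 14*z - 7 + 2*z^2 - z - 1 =n + 2*z^2 + z*(2*n - 15) - 8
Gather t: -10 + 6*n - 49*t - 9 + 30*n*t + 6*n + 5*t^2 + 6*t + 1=12*n + 5*t^2 + t*(30*n - 43) - 18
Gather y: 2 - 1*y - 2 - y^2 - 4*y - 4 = -y^2 - 5*y - 4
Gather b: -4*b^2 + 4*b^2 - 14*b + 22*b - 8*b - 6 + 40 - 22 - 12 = 0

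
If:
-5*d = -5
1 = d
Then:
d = 1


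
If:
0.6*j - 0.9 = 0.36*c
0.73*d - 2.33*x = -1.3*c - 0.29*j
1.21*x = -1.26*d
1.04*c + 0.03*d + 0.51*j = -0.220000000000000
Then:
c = -0.74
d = 0.21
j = 1.06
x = -0.21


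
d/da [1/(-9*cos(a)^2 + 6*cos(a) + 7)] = 6*(1 - 3*cos(a))*sin(a)/(-9*cos(a)^2 + 6*cos(a) + 7)^2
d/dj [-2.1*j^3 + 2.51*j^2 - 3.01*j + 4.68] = -6.3*j^2 + 5.02*j - 3.01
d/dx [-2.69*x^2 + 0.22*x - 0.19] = 0.22 - 5.38*x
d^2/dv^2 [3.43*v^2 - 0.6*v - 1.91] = 6.86000000000000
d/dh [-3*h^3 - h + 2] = -9*h^2 - 1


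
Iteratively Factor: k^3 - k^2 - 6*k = (k)*(k^2 - k - 6) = k*(k + 2)*(k - 3)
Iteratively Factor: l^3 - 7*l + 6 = (l - 2)*(l^2 + 2*l - 3) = (l - 2)*(l - 1)*(l + 3)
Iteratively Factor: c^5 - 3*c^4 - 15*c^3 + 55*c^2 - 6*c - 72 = (c - 2)*(c^4 - c^3 - 17*c^2 + 21*c + 36) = (c - 3)*(c - 2)*(c^3 + 2*c^2 - 11*c - 12) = (c - 3)*(c - 2)*(c + 4)*(c^2 - 2*c - 3) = (c - 3)*(c - 2)*(c + 1)*(c + 4)*(c - 3)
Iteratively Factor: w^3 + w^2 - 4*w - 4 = (w - 2)*(w^2 + 3*w + 2) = (w - 2)*(w + 1)*(w + 2)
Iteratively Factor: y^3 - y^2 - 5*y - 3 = (y - 3)*(y^2 + 2*y + 1) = (y - 3)*(y + 1)*(y + 1)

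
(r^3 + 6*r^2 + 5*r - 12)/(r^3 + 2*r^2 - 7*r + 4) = (r + 3)/(r - 1)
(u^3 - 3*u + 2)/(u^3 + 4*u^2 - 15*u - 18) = (u^3 - 3*u + 2)/(u^3 + 4*u^2 - 15*u - 18)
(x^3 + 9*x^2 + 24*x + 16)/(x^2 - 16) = (x^2 + 5*x + 4)/(x - 4)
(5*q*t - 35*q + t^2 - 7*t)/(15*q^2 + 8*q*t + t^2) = (t - 7)/(3*q + t)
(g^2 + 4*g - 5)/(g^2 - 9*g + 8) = (g + 5)/(g - 8)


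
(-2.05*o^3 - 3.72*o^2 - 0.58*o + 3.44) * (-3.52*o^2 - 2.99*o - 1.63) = 7.216*o^5 + 19.2239*o^4 + 16.5059*o^3 - 4.311*o^2 - 9.3402*o - 5.6072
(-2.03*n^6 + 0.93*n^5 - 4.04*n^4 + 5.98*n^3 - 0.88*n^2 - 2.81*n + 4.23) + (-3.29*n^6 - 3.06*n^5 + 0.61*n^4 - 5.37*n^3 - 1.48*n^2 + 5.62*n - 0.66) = -5.32*n^6 - 2.13*n^5 - 3.43*n^4 + 0.61*n^3 - 2.36*n^2 + 2.81*n + 3.57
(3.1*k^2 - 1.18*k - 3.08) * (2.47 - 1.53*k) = -4.743*k^3 + 9.4624*k^2 + 1.7978*k - 7.6076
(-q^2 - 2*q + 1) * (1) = -q^2 - 2*q + 1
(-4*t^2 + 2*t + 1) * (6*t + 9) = -24*t^3 - 24*t^2 + 24*t + 9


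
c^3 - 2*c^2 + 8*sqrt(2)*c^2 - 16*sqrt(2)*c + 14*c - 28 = (c - 2)*(c + sqrt(2))*(c + 7*sqrt(2))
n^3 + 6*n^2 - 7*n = n*(n - 1)*(n + 7)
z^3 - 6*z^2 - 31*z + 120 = (z - 8)*(z - 3)*(z + 5)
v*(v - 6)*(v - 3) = v^3 - 9*v^2 + 18*v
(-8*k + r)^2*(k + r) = 64*k^3 + 48*k^2*r - 15*k*r^2 + r^3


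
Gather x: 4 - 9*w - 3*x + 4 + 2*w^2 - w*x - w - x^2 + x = 2*w^2 - 10*w - x^2 + x*(-w - 2) + 8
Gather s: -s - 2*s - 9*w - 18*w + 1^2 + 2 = -3*s - 27*w + 3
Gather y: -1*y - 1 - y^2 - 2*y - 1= -y^2 - 3*y - 2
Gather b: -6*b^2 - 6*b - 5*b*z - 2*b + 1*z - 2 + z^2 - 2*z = -6*b^2 + b*(-5*z - 8) + z^2 - z - 2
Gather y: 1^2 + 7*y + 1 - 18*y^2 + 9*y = -18*y^2 + 16*y + 2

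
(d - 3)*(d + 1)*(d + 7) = d^3 + 5*d^2 - 17*d - 21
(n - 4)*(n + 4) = n^2 - 16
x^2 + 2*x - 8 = (x - 2)*(x + 4)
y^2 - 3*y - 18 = (y - 6)*(y + 3)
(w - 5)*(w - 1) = w^2 - 6*w + 5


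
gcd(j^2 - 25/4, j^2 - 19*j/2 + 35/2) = j - 5/2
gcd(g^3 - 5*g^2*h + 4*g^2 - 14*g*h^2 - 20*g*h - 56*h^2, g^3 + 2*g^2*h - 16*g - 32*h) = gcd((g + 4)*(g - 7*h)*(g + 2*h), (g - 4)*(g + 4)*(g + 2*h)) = g^2 + 2*g*h + 4*g + 8*h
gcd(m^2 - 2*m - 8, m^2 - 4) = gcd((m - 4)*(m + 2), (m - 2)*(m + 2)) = m + 2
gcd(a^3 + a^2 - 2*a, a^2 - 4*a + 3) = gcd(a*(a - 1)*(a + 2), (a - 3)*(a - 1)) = a - 1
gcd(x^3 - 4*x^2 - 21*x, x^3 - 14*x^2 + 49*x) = x^2 - 7*x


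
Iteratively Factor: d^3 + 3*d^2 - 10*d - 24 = (d + 2)*(d^2 + d - 12) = (d - 3)*(d + 2)*(d + 4)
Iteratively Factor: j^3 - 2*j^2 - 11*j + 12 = (j - 4)*(j^2 + 2*j - 3) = (j - 4)*(j - 1)*(j + 3)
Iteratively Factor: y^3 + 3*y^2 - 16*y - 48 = (y + 3)*(y^2 - 16) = (y + 3)*(y + 4)*(y - 4)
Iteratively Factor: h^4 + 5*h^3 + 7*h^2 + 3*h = (h)*(h^3 + 5*h^2 + 7*h + 3) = h*(h + 1)*(h^2 + 4*h + 3) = h*(h + 1)*(h + 3)*(h + 1)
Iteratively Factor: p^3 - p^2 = (p)*(p^2 - p) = p*(p - 1)*(p)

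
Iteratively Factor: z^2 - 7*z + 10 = (z - 2)*(z - 5)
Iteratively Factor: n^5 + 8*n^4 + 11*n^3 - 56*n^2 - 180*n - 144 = (n - 3)*(n^4 + 11*n^3 + 44*n^2 + 76*n + 48) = (n - 3)*(n + 2)*(n^3 + 9*n^2 + 26*n + 24) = (n - 3)*(n + 2)^2*(n^2 + 7*n + 12) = (n - 3)*(n + 2)^2*(n + 4)*(n + 3)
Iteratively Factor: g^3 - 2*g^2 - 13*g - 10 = (g + 1)*(g^2 - 3*g - 10) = (g + 1)*(g + 2)*(g - 5)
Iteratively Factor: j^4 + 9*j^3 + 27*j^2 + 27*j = (j + 3)*(j^3 + 6*j^2 + 9*j) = (j + 3)^2*(j^2 + 3*j) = (j + 3)^3*(j)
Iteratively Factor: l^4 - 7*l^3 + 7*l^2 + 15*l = (l + 1)*(l^3 - 8*l^2 + 15*l) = (l - 5)*(l + 1)*(l^2 - 3*l) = l*(l - 5)*(l + 1)*(l - 3)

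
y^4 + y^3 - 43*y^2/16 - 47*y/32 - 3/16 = (y - 3/2)*(y + 1/4)^2*(y + 2)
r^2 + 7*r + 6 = (r + 1)*(r + 6)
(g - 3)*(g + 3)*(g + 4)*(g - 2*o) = g^4 - 2*g^3*o + 4*g^3 - 8*g^2*o - 9*g^2 + 18*g*o - 36*g + 72*o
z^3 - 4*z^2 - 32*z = z*(z - 8)*(z + 4)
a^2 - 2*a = a*(a - 2)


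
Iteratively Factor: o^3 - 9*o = (o)*(o^2 - 9) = o*(o + 3)*(o - 3)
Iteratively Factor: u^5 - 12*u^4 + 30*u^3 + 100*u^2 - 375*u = (u - 5)*(u^4 - 7*u^3 - 5*u^2 + 75*u) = (u - 5)*(u + 3)*(u^3 - 10*u^2 + 25*u) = (u - 5)^2*(u + 3)*(u^2 - 5*u) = u*(u - 5)^2*(u + 3)*(u - 5)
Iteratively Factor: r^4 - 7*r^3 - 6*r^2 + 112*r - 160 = (r - 5)*(r^3 - 2*r^2 - 16*r + 32) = (r - 5)*(r - 4)*(r^2 + 2*r - 8) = (r - 5)*(r - 4)*(r - 2)*(r + 4)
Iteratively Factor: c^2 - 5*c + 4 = (c - 1)*(c - 4)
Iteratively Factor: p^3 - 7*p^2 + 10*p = (p)*(p^2 - 7*p + 10) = p*(p - 2)*(p - 5)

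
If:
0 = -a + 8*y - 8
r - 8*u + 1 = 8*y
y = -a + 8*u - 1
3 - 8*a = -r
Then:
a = 96/47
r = 627/47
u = 101/188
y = 59/47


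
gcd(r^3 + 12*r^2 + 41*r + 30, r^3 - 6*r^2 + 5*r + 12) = r + 1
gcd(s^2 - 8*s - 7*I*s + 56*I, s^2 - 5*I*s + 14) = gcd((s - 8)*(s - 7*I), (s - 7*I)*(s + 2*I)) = s - 7*I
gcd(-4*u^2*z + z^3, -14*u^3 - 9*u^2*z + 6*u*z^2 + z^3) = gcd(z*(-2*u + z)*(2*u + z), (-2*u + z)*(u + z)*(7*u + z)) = -2*u + z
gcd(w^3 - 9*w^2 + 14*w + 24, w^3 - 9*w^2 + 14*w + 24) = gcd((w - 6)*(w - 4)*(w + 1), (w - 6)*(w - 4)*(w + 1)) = w^3 - 9*w^2 + 14*w + 24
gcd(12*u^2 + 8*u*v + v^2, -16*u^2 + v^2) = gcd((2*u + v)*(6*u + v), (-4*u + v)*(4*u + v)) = 1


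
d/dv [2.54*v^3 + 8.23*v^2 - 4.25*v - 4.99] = 7.62*v^2 + 16.46*v - 4.25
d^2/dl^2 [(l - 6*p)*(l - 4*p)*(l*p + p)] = 2*p*(3*l - 10*p + 1)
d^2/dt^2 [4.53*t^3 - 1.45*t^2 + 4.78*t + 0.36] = 27.18*t - 2.9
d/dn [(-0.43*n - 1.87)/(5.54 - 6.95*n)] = (85.197998 - 106.881965*n)/(6.95*n - 5.54)^3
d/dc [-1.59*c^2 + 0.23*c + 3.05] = 0.23 - 3.18*c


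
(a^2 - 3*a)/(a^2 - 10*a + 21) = a/(a - 7)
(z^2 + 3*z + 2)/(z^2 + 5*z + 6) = (z + 1)/(z + 3)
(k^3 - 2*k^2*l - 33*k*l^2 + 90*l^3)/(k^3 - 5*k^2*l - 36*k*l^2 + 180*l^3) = (k - 3*l)/(k - 6*l)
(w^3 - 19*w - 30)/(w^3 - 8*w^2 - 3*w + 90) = (w + 2)/(w - 6)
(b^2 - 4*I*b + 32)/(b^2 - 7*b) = (b^2 - 4*I*b + 32)/(b*(b - 7))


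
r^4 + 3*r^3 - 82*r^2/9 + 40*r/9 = r*(r - 4/3)*(r - 2/3)*(r + 5)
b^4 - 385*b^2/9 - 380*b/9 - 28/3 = (b - 7)*(b + 1/3)*(b + 2/3)*(b + 6)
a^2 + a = a*(a + 1)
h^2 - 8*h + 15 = (h - 5)*(h - 3)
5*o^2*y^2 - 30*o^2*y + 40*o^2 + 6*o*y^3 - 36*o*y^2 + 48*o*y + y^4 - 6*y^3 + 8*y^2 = (o + y)*(5*o + y)*(y - 4)*(y - 2)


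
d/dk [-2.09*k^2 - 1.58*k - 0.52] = -4.18*k - 1.58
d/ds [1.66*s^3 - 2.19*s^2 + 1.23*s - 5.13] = 4.98*s^2 - 4.38*s + 1.23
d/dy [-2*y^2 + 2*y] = 2 - 4*y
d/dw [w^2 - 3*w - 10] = 2*w - 3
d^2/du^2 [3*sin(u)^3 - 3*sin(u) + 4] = -27*sin(u)^3 + 21*sin(u)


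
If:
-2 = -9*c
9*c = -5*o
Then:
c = 2/9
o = -2/5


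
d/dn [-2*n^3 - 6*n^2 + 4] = 6*n*(-n - 2)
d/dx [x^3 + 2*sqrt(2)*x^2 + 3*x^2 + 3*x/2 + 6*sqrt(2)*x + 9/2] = 3*x^2 + 4*sqrt(2)*x + 6*x + 3/2 + 6*sqrt(2)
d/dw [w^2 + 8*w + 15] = 2*w + 8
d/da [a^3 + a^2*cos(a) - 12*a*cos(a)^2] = -a^2*sin(a) + 3*a^2 + 12*a*sin(2*a) + 2*a*cos(a) - 12*cos(a)^2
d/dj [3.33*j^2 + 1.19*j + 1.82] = 6.66*j + 1.19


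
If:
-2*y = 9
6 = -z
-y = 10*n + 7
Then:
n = -1/4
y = -9/2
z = -6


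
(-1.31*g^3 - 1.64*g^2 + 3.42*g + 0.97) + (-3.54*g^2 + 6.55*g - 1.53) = -1.31*g^3 - 5.18*g^2 + 9.97*g - 0.56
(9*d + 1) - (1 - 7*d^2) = 7*d^2 + 9*d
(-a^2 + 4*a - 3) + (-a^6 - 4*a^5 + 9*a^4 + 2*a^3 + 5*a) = -a^6 - 4*a^5 + 9*a^4 + 2*a^3 - a^2 + 9*a - 3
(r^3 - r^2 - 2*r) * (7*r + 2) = 7*r^4 - 5*r^3 - 16*r^2 - 4*r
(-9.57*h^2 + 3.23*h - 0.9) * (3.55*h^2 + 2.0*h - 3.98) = -33.9735*h^4 - 7.6735*h^3 + 41.3536*h^2 - 14.6554*h + 3.582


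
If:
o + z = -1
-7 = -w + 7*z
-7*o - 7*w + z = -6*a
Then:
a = 41*z/6 + 7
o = -z - 1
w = 7*z + 7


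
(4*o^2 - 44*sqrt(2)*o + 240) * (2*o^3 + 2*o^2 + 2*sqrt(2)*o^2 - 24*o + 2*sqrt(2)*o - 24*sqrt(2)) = 8*o^5 - 80*sqrt(2)*o^4 + 8*o^4 - 80*sqrt(2)*o^3 + 208*o^3 + 304*o^2 + 1440*sqrt(2)*o^2 - 3648*o + 480*sqrt(2)*o - 5760*sqrt(2)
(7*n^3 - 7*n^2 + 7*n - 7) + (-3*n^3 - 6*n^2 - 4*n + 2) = 4*n^3 - 13*n^2 + 3*n - 5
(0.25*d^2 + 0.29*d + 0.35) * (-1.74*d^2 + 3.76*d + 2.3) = -0.435*d^4 + 0.4354*d^3 + 1.0564*d^2 + 1.983*d + 0.805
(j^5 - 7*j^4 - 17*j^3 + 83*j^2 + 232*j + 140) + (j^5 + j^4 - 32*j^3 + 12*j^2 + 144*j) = 2*j^5 - 6*j^4 - 49*j^3 + 95*j^2 + 376*j + 140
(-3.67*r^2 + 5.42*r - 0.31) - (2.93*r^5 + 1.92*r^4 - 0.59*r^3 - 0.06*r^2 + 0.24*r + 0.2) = -2.93*r^5 - 1.92*r^4 + 0.59*r^3 - 3.61*r^2 + 5.18*r - 0.51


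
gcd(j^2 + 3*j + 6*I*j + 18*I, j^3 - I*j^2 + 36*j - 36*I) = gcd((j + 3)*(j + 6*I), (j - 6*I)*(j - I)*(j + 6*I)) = j + 6*I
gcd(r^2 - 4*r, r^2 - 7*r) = r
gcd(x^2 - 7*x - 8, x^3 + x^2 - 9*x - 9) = x + 1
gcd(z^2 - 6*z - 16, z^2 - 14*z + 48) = z - 8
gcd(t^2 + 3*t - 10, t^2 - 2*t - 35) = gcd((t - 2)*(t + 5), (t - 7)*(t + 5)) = t + 5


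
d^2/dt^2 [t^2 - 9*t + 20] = 2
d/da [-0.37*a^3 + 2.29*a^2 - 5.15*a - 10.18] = -1.11*a^2 + 4.58*a - 5.15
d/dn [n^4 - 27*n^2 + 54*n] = 4*n^3 - 54*n + 54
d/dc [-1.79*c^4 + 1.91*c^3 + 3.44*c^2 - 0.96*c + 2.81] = -7.16*c^3 + 5.73*c^2 + 6.88*c - 0.96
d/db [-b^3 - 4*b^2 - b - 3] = -3*b^2 - 8*b - 1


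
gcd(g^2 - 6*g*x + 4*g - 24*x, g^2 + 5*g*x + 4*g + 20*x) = g + 4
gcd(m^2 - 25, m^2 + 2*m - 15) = m + 5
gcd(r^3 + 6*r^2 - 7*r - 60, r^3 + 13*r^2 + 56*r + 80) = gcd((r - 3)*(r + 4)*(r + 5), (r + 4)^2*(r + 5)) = r^2 + 9*r + 20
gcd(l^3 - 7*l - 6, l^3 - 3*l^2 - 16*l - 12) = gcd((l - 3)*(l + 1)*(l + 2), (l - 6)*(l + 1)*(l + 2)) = l^2 + 3*l + 2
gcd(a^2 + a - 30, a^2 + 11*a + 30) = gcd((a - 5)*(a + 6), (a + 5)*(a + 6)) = a + 6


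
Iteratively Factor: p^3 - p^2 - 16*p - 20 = (p + 2)*(p^2 - 3*p - 10) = (p - 5)*(p + 2)*(p + 2)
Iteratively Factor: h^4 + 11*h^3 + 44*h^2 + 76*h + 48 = (h + 4)*(h^3 + 7*h^2 + 16*h + 12) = (h + 2)*(h + 4)*(h^2 + 5*h + 6) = (h + 2)^2*(h + 4)*(h + 3)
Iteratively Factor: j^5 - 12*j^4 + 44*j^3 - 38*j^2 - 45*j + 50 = (j - 1)*(j^4 - 11*j^3 + 33*j^2 - 5*j - 50) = (j - 2)*(j - 1)*(j^3 - 9*j^2 + 15*j + 25) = (j - 5)*(j - 2)*(j - 1)*(j^2 - 4*j - 5) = (j - 5)^2*(j - 2)*(j - 1)*(j + 1)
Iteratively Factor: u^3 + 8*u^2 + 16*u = (u + 4)*(u^2 + 4*u) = u*(u + 4)*(u + 4)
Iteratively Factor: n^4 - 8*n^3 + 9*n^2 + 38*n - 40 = (n - 1)*(n^3 - 7*n^2 + 2*n + 40) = (n - 1)*(n + 2)*(n^2 - 9*n + 20) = (n - 5)*(n - 1)*(n + 2)*(n - 4)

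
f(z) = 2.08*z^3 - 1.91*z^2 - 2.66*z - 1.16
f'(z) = 6.24*z^2 - 3.82*z - 2.66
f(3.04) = 31.54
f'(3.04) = 43.39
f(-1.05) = -2.88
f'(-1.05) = 8.23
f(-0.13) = -0.85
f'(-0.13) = -2.06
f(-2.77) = -52.66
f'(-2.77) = 55.80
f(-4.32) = -193.01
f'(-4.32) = 130.30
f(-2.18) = -25.99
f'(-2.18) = 35.32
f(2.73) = 19.66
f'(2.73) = 33.42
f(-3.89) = -142.15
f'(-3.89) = 106.62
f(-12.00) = -3838.52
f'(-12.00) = 941.74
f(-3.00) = -66.53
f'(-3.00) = 64.96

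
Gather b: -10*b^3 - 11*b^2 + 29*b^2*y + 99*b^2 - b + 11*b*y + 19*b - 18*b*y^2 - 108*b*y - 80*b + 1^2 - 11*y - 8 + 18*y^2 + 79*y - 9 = -10*b^3 + b^2*(29*y + 88) + b*(-18*y^2 - 97*y - 62) + 18*y^2 + 68*y - 16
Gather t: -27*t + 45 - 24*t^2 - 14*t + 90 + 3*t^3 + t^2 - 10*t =3*t^3 - 23*t^2 - 51*t + 135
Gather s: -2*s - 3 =-2*s - 3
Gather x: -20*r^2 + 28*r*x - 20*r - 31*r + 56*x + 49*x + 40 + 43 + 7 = -20*r^2 - 51*r + x*(28*r + 105) + 90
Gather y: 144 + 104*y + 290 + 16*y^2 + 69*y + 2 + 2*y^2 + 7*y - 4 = 18*y^2 + 180*y + 432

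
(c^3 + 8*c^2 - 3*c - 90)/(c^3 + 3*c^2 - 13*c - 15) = (c + 6)/(c + 1)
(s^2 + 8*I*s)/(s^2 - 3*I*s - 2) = s*(s + 8*I)/(s^2 - 3*I*s - 2)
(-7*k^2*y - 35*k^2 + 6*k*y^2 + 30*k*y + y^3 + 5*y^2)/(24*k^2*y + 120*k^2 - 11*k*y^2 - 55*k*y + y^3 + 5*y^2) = (-7*k^2 + 6*k*y + y^2)/(24*k^2 - 11*k*y + y^2)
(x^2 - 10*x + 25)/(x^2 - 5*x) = (x - 5)/x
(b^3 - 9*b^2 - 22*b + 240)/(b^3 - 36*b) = (b^2 - 3*b - 40)/(b*(b + 6))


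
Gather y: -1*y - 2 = -y - 2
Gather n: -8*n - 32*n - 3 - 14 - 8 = -40*n - 25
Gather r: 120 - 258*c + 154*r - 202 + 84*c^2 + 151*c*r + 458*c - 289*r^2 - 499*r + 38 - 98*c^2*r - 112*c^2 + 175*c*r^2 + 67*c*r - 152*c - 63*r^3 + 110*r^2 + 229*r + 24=-28*c^2 + 48*c - 63*r^3 + r^2*(175*c - 179) + r*(-98*c^2 + 218*c - 116) - 20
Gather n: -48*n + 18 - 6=12 - 48*n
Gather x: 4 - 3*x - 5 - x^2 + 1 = -x^2 - 3*x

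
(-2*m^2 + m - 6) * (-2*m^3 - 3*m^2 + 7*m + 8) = 4*m^5 + 4*m^4 - 5*m^3 + 9*m^2 - 34*m - 48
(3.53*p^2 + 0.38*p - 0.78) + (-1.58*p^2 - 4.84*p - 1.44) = 1.95*p^2 - 4.46*p - 2.22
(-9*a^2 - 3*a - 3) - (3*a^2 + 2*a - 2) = -12*a^2 - 5*a - 1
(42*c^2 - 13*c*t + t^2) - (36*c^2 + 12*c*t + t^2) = 6*c^2 - 25*c*t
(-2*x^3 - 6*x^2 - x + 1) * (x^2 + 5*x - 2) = -2*x^5 - 16*x^4 - 27*x^3 + 8*x^2 + 7*x - 2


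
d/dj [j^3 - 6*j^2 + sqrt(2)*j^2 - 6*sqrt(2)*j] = 3*j^2 - 12*j + 2*sqrt(2)*j - 6*sqrt(2)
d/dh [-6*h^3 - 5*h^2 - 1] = 2*h*(-9*h - 5)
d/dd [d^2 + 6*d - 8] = 2*d + 6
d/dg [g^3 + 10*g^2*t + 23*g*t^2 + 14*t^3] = 3*g^2 + 20*g*t + 23*t^2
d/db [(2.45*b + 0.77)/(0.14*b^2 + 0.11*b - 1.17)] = (0.343*b^2 + 0.2695*b - (0.28*b + 0.11)*(2.45*b + 0.77) - 2.8665)/(0.14*b^2 + 0.11*b - 1.17)^2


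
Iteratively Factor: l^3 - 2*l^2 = (l)*(l^2 - 2*l) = l^2*(l - 2)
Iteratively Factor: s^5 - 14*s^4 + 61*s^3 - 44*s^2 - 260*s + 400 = (s - 2)*(s^4 - 12*s^3 + 37*s^2 + 30*s - 200) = (s - 5)*(s - 2)*(s^3 - 7*s^2 + 2*s + 40) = (s - 5)*(s - 4)*(s - 2)*(s^2 - 3*s - 10) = (s - 5)*(s - 4)*(s - 2)*(s + 2)*(s - 5)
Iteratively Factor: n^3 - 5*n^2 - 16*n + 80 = (n + 4)*(n^2 - 9*n + 20) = (n - 4)*(n + 4)*(n - 5)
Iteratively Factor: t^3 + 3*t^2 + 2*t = (t)*(t^2 + 3*t + 2) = t*(t + 1)*(t + 2)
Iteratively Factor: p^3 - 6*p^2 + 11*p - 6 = (p - 3)*(p^2 - 3*p + 2) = (p - 3)*(p - 2)*(p - 1)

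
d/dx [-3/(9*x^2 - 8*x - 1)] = 6*(9*x - 4)/(-9*x^2 + 8*x + 1)^2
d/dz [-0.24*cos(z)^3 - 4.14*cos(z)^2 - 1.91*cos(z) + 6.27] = (0.72*cos(z)^2 + 8.28*cos(z) + 1.91)*sin(z)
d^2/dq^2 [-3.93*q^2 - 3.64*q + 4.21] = -7.86000000000000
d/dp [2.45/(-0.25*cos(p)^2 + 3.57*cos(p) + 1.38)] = (8.7465 - 1.225*cos(p))*sin(p)/(-0.25*cos(p)^2 + 3.57*cos(p) + 1.38)^2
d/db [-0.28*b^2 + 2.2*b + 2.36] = 2.2 - 0.56*b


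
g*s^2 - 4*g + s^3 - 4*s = (g + s)*(s - 2)*(s + 2)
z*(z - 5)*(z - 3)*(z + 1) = z^4 - 7*z^3 + 7*z^2 + 15*z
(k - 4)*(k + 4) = k^2 - 16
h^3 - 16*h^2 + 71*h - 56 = (h - 8)*(h - 7)*(h - 1)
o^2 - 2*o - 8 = (o - 4)*(o + 2)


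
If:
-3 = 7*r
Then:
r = -3/7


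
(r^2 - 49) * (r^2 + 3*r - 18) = r^4 + 3*r^3 - 67*r^2 - 147*r + 882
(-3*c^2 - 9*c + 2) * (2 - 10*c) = 30*c^3 + 84*c^2 - 38*c + 4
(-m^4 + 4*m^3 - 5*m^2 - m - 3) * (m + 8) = -m^5 - 4*m^4 + 27*m^3 - 41*m^2 - 11*m - 24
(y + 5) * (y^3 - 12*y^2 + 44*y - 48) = y^4 - 7*y^3 - 16*y^2 + 172*y - 240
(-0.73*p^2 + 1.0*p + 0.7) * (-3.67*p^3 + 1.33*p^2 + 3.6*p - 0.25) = 2.6791*p^5 - 4.6409*p^4 - 3.867*p^3 + 4.7135*p^2 + 2.27*p - 0.175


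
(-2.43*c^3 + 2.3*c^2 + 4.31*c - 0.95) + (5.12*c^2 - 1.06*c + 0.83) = -2.43*c^3 + 7.42*c^2 + 3.25*c - 0.12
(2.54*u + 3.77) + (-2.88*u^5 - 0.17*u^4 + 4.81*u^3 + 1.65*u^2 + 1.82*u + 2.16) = -2.88*u^5 - 0.17*u^4 + 4.81*u^3 + 1.65*u^2 + 4.36*u + 5.93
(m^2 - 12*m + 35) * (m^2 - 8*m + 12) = m^4 - 20*m^3 + 143*m^2 - 424*m + 420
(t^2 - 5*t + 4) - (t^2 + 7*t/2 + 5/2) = 3/2 - 17*t/2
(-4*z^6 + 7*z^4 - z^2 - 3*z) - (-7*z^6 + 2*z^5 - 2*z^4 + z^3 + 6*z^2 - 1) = 3*z^6 - 2*z^5 + 9*z^4 - z^3 - 7*z^2 - 3*z + 1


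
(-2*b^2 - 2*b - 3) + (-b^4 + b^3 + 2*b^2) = -b^4 + b^3 - 2*b - 3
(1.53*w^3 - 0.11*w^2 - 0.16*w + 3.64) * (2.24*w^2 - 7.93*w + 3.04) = 3.4272*w^5 - 12.3793*w^4 + 5.1651*w^3 + 9.088*w^2 - 29.3516*w + 11.0656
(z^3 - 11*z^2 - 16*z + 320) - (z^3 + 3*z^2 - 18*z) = -14*z^2 + 2*z + 320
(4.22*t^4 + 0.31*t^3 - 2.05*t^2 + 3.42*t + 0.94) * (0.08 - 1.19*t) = -5.0218*t^5 - 0.0313*t^4 + 2.4643*t^3 - 4.2338*t^2 - 0.845*t + 0.0752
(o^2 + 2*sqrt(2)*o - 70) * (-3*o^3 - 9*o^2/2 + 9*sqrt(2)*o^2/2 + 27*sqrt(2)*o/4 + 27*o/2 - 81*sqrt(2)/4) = -3*o^5 - 9*o^4/2 - 3*sqrt(2)*o^4/2 - 9*sqrt(2)*o^3/4 + 483*o^3/2 - 1233*sqrt(2)*o^2/4 + 342*o^2 - 1026*o - 945*sqrt(2)*o/2 + 2835*sqrt(2)/2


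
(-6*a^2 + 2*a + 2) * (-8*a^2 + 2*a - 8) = 48*a^4 - 28*a^3 + 36*a^2 - 12*a - 16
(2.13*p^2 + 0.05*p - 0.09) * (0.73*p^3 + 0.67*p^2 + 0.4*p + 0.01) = 1.5549*p^5 + 1.4636*p^4 + 0.8198*p^3 - 0.019*p^2 - 0.0355*p - 0.0009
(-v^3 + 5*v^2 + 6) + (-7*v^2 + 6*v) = -v^3 - 2*v^2 + 6*v + 6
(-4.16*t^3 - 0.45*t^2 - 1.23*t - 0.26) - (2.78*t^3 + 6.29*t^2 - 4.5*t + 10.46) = -6.94*t^3 - 6.74*t^2 + 3.27*t - 10.72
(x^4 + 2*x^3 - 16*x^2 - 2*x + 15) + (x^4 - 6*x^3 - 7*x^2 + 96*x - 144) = 2*x^4 - 4*x^3 - 23*x^2 + 94*x - 129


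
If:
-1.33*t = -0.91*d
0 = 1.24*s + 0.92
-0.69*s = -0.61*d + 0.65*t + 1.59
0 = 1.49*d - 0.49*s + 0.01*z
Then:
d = 6.52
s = -0.74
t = 4.46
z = -1008.33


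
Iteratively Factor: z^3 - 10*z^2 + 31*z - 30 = (z - 2)*(z^2 - 8*z + 15) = (z - 5)*(z - 2)*(z - 3)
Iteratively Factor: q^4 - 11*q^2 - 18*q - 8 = (q + 2)*(q^3 - 2*q^2 - 7*q - 4) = (q - 4)*(q + 2)*(q^2 + 2*q + 1) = (q - 4)*(q + 1)*(q + 2)*(q + 1)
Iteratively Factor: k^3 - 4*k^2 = (k)*(k^2 - 4*k) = k^2*(k - 4)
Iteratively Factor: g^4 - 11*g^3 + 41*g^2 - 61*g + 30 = (g - 5)*(g^3 - 6*g^2 + 11*g - 6) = (g - 5)*(g - 1)*(g^2 - 5*g + 6) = (g - 5)*(g - 2)*(g - 1)*(g - 3)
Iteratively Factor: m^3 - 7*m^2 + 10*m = (m - 5)*(m^2 - 2*m) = (m - 5)*(m - 2)*(m)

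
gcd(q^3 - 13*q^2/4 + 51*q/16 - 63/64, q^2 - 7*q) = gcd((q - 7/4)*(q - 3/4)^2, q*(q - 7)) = 1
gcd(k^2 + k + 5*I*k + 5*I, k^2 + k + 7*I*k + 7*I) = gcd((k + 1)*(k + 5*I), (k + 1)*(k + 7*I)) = k + 1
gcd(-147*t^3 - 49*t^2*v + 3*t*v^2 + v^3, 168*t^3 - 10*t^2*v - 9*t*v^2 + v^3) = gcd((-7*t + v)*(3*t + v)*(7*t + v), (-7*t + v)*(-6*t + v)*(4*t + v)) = 7*t - v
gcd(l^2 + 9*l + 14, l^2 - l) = 1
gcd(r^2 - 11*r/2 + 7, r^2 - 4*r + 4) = r - 2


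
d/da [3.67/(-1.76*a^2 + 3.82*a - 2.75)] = (12.9184*a - 14.0194)/(1.76*a^2 - 3.82*a + 2.75)^2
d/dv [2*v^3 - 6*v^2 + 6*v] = 6*v^2 - 12*v + 6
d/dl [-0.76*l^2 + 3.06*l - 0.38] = 3.06 - 1.52*l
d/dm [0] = 0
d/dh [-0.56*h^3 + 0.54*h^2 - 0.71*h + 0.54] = -1.68*h^2 + 1.08*h - 0.71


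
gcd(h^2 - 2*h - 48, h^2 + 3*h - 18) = h + 6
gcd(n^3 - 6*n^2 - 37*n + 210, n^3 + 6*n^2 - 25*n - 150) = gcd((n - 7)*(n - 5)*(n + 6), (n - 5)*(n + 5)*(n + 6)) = n^2 + n - 30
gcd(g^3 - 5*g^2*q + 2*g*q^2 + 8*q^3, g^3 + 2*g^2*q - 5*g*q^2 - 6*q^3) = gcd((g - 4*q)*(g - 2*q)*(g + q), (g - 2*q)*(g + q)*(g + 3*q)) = -g^2 + g*q + 2*q^2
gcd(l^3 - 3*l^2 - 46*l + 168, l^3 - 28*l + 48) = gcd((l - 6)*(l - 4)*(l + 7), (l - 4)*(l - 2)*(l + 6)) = l - 4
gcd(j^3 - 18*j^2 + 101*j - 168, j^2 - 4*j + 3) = j - 3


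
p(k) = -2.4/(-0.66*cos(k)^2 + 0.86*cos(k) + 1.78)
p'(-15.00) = 5.23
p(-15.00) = -3.22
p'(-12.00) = 0.08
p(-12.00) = -1.18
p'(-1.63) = 0.75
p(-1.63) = -1.39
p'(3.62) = 9.11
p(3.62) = -4.83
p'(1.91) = -1.46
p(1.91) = -1.69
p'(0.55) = 0.08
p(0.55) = -1.18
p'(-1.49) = 0.53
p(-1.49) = -1.30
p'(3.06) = -5.96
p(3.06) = -8.98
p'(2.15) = -2.57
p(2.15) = -2.16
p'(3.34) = 11.14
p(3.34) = -7.93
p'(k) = -2.4*(-1.32*sin(k)*cos(k) + 0.86*sin(k))/(-0.66*cos(k)^2 + 0.86*cos(k) + 1.78)^2 = (3.168*cos(k) - 2.064)*sin(k)/(-0.66*cos(k)^2 + 0.86*cos(k) + 1.78)^2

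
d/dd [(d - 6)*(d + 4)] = 2*d - 2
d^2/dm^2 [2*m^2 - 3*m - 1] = 4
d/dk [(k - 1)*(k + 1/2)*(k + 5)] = 3*k^2 + 9*k - 3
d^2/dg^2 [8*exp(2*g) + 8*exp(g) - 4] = (32*exp(g) + 8)*exp(g)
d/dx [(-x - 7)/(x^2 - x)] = (x^2 + 14*x - 7)/(x^2*(x^2 - 2*x + 1))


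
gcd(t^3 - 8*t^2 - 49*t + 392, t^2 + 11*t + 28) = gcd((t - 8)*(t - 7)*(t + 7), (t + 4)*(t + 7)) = t + 7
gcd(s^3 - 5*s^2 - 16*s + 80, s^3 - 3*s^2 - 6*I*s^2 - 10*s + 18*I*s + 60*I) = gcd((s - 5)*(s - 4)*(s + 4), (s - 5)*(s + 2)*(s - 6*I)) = s - 5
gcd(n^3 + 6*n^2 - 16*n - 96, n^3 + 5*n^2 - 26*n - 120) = n^2 + 10*n + 24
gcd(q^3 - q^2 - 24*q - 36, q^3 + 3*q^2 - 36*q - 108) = q^2 - 3*q - 18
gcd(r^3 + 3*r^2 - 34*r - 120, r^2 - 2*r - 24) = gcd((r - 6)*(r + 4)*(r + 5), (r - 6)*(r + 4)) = r^2 - 2*r - 24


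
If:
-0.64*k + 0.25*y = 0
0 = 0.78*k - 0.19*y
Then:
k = 0.00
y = 0.00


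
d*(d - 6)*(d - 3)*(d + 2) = d^4 - 7*d^3 + 36*d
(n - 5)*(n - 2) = n^2 - 7*n + 10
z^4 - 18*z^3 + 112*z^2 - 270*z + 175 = (z - 7)*(z - 5)^2*(z - 1)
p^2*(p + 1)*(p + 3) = p^4 + 4*p^3 + 3*p^2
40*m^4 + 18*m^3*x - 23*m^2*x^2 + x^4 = (-4*m + x)*(-2*m + x)*(m + x)*(5*m + x)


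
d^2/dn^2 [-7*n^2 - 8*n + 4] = -14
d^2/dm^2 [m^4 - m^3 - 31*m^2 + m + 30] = 12*m^2 - 6*m - 62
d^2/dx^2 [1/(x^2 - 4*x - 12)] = 2*(x^2 - 4*x - 4*(x - 2)^2 - 12)/(-x^2 + 4*x + 12)^3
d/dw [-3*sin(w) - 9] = -3*cos(w)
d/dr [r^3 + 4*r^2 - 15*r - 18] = 3*r^2 + 8*r - 15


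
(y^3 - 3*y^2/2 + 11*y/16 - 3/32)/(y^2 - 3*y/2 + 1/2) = (y^2 - y + 3/16)/(y - 1)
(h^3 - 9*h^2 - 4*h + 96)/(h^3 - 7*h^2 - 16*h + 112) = (h^2 - 5*h - 24)/(h^2 - 3*h - 28)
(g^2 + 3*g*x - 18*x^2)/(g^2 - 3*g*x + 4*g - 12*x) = (g + 6*x)/(g + 4)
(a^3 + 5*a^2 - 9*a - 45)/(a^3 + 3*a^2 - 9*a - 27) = (a + 5)/(a + 3)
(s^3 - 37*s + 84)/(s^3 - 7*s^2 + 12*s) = (s + 7)/s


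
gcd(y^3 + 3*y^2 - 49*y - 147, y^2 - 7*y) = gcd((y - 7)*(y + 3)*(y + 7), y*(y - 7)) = y - 7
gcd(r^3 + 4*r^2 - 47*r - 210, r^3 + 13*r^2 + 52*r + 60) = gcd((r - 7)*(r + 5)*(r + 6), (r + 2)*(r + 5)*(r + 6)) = r^2 + 11*r + 30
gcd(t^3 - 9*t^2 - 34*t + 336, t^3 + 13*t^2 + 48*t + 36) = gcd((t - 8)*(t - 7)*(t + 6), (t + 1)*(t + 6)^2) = t + 6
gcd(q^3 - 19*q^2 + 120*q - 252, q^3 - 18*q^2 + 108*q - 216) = q^2 - 12*q + 36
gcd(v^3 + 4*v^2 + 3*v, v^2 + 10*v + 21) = v + 3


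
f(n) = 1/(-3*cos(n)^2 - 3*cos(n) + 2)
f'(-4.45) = -0.21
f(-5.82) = -0.32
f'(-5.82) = -0.39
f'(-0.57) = 0.62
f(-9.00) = 0.45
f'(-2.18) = -0.05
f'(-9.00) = -0.20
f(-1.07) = -7.58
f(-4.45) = 0.39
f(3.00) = 0.49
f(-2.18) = 0.37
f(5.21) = -8.66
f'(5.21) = 386.21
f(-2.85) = 0.47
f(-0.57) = -0.38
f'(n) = (-6*sin(n)*cos(n) - 3*sin(n))/(-3*cos(n)^2 - 3*cos(n) + 2)^2 = -3*(2*cos(n) + 1)*sin(n)/(3*cos(n)^2 + 3*cos(n) - 2)^2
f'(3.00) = 0.10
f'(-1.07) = 296.37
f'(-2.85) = -0.18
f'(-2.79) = -0.19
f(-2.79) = 0.46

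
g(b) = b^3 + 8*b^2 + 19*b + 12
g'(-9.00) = 118.00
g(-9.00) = -240.00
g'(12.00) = 643.00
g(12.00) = 3120.00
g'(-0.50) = 11.75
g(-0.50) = 4.38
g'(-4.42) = 6.89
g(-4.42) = -2.04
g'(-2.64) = -2.33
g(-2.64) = -0.80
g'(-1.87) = -0.43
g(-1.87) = -2.09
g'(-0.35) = 13.77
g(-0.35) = 6.29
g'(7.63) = 315.73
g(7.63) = 1066.90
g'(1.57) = 51.51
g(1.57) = 65.42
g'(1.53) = 50.50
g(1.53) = 63.38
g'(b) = 3*b^2 + 16*b + 19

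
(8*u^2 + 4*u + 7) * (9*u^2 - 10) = 72*u^4 + 36*u^3 - 17*u^2 - 40*u - 70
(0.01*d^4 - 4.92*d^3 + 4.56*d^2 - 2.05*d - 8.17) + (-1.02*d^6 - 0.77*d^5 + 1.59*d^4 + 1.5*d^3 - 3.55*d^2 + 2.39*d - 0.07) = -1.02*d^6 - 0.77*d^5 + 1.6*d^4 - 3.42*d^3 + 1.01*d^2 + 0.34*d - 8.24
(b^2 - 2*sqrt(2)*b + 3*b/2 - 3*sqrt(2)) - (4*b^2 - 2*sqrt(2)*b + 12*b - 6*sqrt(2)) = -3*b^2 - 21*b/2 + 3*sqrt(2)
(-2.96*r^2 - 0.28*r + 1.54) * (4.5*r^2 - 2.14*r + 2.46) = -13.32*r^4 + 5.0744*r^3 + 0.247599999999999*r^2 - 3.9844*r + 3.7884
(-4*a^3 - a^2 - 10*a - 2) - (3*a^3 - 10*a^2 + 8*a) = -7*a^3 + 9*a^2 - 18*a - 2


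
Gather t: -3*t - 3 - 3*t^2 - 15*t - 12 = -3*t^2 - 18*t - 15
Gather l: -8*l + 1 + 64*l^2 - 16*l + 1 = 64*l^2 - 24*l + 2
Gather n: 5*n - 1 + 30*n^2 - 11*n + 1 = 30*n^2 - 6*n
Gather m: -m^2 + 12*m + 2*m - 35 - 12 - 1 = -m^2 + 14*m - 48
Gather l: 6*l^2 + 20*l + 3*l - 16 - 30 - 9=6*l^2 + 23*l - 55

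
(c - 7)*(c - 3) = c^2 - 10*c + 21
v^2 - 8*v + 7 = (v - 7)*(v - 1)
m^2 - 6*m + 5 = (m - 5)*(m - 1)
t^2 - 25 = (t - 5)*(t + 5)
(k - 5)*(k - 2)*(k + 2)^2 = k^4 - 3*k^3 - 14*k^2 + 12*k + 40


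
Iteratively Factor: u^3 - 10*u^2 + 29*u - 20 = (u - 4)*(u^2 - 6*u + 5) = (u - 4)*(u - 1)*(u - 5)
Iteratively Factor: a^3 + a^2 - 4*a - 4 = (a + 1)*(a^2 - 4) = (a - 2)*(a + 1)*(a + 2)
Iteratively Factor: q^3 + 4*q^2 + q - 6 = (q - 1)*(q^2 + 5*q + 6) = (q - 1)*(q + 3)*(q + 2)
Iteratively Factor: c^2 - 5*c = (c - 5)*(c)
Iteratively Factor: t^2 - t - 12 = (t - 4)*(t + 3)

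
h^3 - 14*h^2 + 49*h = h*(h - 7)^2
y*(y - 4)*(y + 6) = y^3 + 2*y^2 - 24*y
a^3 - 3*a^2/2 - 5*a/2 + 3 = (a - 2)*(a - 1)*(a + 3/2)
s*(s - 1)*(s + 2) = s^3 + s^2 - 2*s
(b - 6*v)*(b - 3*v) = b^2 - 9*b*v + 18*v^2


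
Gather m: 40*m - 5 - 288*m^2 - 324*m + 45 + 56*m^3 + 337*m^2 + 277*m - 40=56*m^3 + 49*m^2 - 7*m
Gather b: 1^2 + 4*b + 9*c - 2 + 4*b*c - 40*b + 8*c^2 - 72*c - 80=b*(4*c - 36) + 8*c^2 - 63*c - 81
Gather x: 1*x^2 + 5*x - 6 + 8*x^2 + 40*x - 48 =9*x^2 + 45*x - 54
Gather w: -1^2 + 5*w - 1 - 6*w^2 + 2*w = -6*w^2 + 7*w - 2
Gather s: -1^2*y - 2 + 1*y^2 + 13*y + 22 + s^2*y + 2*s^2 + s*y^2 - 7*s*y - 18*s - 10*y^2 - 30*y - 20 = s^2*(y + 2) + s*(y^2 - 7*y - 18) - 9*y^2 - 18*y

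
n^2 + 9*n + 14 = (n + 2)*(n + 7)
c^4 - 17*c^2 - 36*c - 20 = (c - 5)*(c + 1)*(c + 2)^2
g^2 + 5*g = g*(g + 5)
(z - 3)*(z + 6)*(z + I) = z^3 + 3*z^2 + I*z^2 - 18*z + 3*I*z - 18*I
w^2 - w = w*(w - 1)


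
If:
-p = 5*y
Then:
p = -5*y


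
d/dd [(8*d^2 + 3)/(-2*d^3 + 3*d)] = (16*d^4 + 42*d^2 - 9)/(d^2*(4*d^4 - 12*d^2 + 9))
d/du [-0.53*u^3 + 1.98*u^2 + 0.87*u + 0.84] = -1.59*u^2 + 3.96*u + 0.87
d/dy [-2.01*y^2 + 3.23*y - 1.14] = 3.23 - 4.02*y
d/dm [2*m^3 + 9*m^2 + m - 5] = 6*m^2 + 18*m + 1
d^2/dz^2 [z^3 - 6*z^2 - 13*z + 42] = 6*z - 12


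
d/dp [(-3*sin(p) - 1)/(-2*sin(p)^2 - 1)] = (-4*sin(p) + 3*cos(2*p))*cos(p)/(2 - cos(2*p))^2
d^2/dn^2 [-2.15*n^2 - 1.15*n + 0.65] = -4.30000000000000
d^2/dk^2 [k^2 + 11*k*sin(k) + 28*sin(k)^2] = -11*k*sin(k) - 112*sin(k)^2 + 22*cos(k) + 58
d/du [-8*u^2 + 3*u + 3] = 3 - 16*u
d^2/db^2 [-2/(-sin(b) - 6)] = 2*(6*sin(b) + cos(b)^2 + 1)/(sin(b) + 6)^3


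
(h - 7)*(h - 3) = h^2 - 10*h + 21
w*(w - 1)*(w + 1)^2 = w^4 + w^3 - w^2 - w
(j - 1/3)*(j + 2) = j^2 + 5*j/3 - 2/3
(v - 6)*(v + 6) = v^2 - 36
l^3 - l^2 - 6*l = l*(l - 3)*(l + 2)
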